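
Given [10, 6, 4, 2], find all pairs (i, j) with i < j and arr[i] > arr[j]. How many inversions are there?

Finding inversions in [10, 6, 4, 2]:

(0, 1): arr[0]=10 > arr[1]=6
(0, 2): arr[0]=10 > arr[2]=4
(0, 3): arr[0]=10 > arr[3]=2
(1, 2): arr[1]=6 > arr[2]=4
(1, 3): arr[1]=6 > arr[3]=2
(2, 3): arr[2]=4 > arr[3]=2

Total inversions: 6

The array has 6 inversion(s): (0,1), (0,2), (0,3), (1,2), (1,3), (2,3). Each pair (i,j) satisfies i < j and arr[i] > arr[j].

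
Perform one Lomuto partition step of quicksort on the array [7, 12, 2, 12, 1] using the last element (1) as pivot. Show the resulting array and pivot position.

Lomuto partition with pivot = 1:

Initial array: [7, 12, 2, 12, 1]

arr[0]=7 > 1: no swap
arr[1]=12 > 1: no swap
arr[2]=2 > 1: no swap
arr[3]=12 > 1: no swap

Place pivot at position 0: [1, 12, 2, 12, 7]
Pivot position: 0

After partitioning with pivot 1, the array becomes [1, 12, 2, 12, 7]. The pivot is placed at index 0. All elements to the left of the pivot are <= 1, and all elements to the right are > 1.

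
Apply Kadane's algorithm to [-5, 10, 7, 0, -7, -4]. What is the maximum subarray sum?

Using Kadane's algorithm on [-5, 10, 7, 0, -7, -4]:

Scanning through the array:
Position 1 (value 10): max_ending_here = 10, max_so_far = 10
Position 2 (value 7): max_ending_here = 17, max_so_far = 17
Position 3 (value 0): max_ending_here = 17, max_so_far = 17
Position 4 (value -7): max_ending_here = 10, max_so_far = 17
Position 5 (value -4): max_ending_here = 6, max_so_far = 17

Maximum subarray: [10, 7]
Maximum sum: 17

The maximum subarray is [10, 7] with sum 17. This subarray runs from index 1 to index 2.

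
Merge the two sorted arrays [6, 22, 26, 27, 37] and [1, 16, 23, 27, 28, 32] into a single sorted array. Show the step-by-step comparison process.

Merging process:

Compare 6 vs 1: take 1 from right. Merged: [1]
Compare 6 vs 16: take 6 from left. Merged: [1, 6]
Compare 22 vs 16: take 16 from right. Merged: [1, 6, 16]
Compare 22 vs 23: take 22 from left. Merged: [1, 6, 16, 22]
Compare 26 vs 23: take 23 from right. Merged: [1, 6, 16, 22, 23]
Compare 26 vs 27: take 26 from left. Merged: [1, 6, 16, 22, 23, 26]
Compare 27 vs 27: take 27 from left. Merged: [1, 6, 16, 22, 23, 26, 27]
Compare 37 vs 27: take 27 from right. Merged: [1, 6, 16, 22, 23, 26, 27, 27]
Compare 37 vs 28: take 28 from right. Merged: [1, 6, 16, 22, 23, 26, 27, 27, 28]
Compare 37 vs 32: take 32 from right. Merged: [1, 6, 16, 22, 23, 26, 27, 27, 28, 32]
Append remaining from left: [37]. Merged: [1, 6, 16, 22, 23, 26, 27, 27, 28, 32, 37]

Final merged array: [1, 6, 16, 22, 23, 26, 27, 27, 28, 32, 37]
Total comparisons: 10

The merged array is [1, 6, 16, 22, 23, 26, 27, 27, 28, 32, 37], requiring 10 comparisons. The merge step runs in O(n) time where n is the total number of elements.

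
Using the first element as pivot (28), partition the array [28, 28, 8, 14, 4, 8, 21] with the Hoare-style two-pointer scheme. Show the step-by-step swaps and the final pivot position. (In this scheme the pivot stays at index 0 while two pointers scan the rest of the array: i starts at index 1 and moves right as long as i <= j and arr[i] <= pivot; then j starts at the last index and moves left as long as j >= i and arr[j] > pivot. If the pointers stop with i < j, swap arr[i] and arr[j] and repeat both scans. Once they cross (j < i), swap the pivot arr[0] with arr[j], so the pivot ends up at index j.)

Hoare-style two-pointer partition with pivot = 28:

Initial array: [28, 28, 8, 14, 4, 8, 21]

Pointers start at i = 1, j = 6.
i ends at 7, j ends at 6: the pointers have crossed (j < i), so scanning stops.

Swap pivot arr[0] with arr[6] to place pivot at position 6: [21, 28, 8, 14, 4, 8, 28]
Pivot position: 6

After partitioning with pivot 28, the array becomes [21, 28, 8, 14, 4, 8, 28]. The pivot is placed at index 6. All elements to the left of the pivot are <= 28, and all elements to the right are > 28.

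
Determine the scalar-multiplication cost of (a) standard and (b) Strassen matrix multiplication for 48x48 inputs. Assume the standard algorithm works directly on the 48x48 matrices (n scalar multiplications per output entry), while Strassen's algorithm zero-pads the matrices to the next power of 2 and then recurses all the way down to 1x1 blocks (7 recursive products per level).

Matrix multiplication for 48x48 matrices:

Strassen's algorithm requires power-of-2 dimensions. Pad 48x48 to 64x64 (next power of 2).

Standard algorithm: 48^3 = 110592 multiplications
Strassen's algorithm: 7^(log2(64)) = 7^6 = 117649 multiplications
Difference: 110592 - 117649 = -7057 (Strassen uses MORE here due to padding overhead — for small or just-over-power-of-2 n, padding can outweigh the per-level savings)

Standard: 110592 multiplications (48^3). Strassen: 117649 multiplications (7^6, after padding to 64x64). Strassen reduces 8 recursive multiplications to 7 at each level.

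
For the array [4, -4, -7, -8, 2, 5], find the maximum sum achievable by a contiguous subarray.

Using Kadane's algorithm on [4, -4, -7, -8, 2, 5]:

Scanning through the array:
Position 1 (value -4): max_ending_here = 0, max_so_far = 4
Position 2 (value -7): max_ending_here = -7, max_so_far = 4
Position 3 (value -8): max_ending_here = -8, max_so_far = 4
Position 4 (value 2): max_ending_here = 2, max_so_far = 4
Position 5 (value 5): max_ending_here = 7, max_so_far = 7

Maximum subarray: [2, 5]
Maximum sum: 7

The maximum subarray is [2, 5] with sum 7. This subarray runs from index 4 to index 5.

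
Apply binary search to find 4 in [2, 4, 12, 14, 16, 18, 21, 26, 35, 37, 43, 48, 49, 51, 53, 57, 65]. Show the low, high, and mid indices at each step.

Binary search for 4 in [2, 4, 12, 14, 16, 18, 21, 26, 35, 37, 43, 48, 49, 51, 53, 57, 65]:

lo=0, hi=16, mid=8, arr[mid]=35 -> 35 > 4, search left half
lo=0, hi=7, mid=3, arr[mid]=14 -> 14 > 4, search left half
lo=0, hi=2, mid=1, arr[mid]=4 -> Found target at index 1!

Binary search finds 4 at index 1 after 3 comparisons. The search repeatedly halves the search space by comparing with the middle element.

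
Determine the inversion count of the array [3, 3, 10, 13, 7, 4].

Finding inversions in [3, 3, 10, 13, 7, 4]:

(2, 4): arr[2]=10 > arr[4]=7
(2, 5): arr[2]=10 > arr[5]=4
(3, 4): arr[3]=13 > arr[4]=7
(3, 5): arr[3]=13 > arr[5]=4
(4, 5): arr[4]=7 > arr[5]=4

Total inversions: 5

The array has 5 inversion(s): (2,4), (2,5), (3,4), (3,5), (4,5). Each pair (i,j) satisfies i < j and arr[i] > arr[j].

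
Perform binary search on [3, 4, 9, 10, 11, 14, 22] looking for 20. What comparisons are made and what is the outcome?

Binary search for 20 in [3, 4, 9, 10, 11, 14, 22]:

lo=0, hi=6, mid=3, arr[mid]=10 -> 10 < 20, search right half
lo=4, hi=6, mid=5, arr[mid]=14 -> 14 < 20, search right half
lo=6, hi=6, mid=6, arr[mid]=22 -> 22 > 20, search left half
lo=6 > hi=5, target 20 not found

Binary search determines that 20 is not in the array after 3 comparisons. The search space was exhausted without finding the target.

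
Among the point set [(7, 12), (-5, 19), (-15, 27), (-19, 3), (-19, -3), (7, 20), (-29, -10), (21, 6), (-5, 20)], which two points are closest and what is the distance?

Computing all pairwise distances among 9 points:

d((7, 12), (-5, 19)) = 13.8924
d((7, 12), (-15, 27)) = 26.6271
d((7, 12), (-19, 3)) = 27.5136
d((7, 12), (-19, -3)) = 30.0167
d((7, 12), (7, 20)) = 8.0
d((7, 12), (-29, -10)) = 42.19
d((7, 12), (21, 6)) = 15.2315
d((7, 12), (-5, 20)) = 14.4222
d((-5, 19), (-15, 27)) = 12.8062
d((-5, 19), (-19, 3)) = 21.2603
d((-5, 19), (-19, -3)) = 26.0768
d((-5, 19), (7, 20)) = 12.0416
d((-5, 19), (-29, -10)) = 37.6431
d((-5, 19), (21, 6)) = 29.0689
d((-5, 19), (-5, 20)) = 1.0 <-- minimum
d((-15, 27), (-19, 3)) = 24.3311
d((-15, 27), (-19, -3)) = 30.2655
d((-15, 27), (7, 20)) = 23.0868
d((-15, 27), (-29, -10)) = 39.5601
d((-15, 27), (21, 6)) = 41.6773
d((-15, 27), (-5, 20)) = 12.2066
d((-19, 3), (-19, -3)) = 6.0
d((-19, 3), (7, 20)) = 31.0644
d((-19, 3), (-29, -10)) = 16.4012
d((-19, 3), (21, 6)) = 40.1123
d((-19, 3), (-5, 20)) = 22.0227
d((-19, -3), (7, 20)) = 34.7131
d((-19, -3), (-29, -10)) = 12.2066
d((-19, -3), (21, 6)) = 41.0
d((-19, -3), (-5, 20)) = 26.9258
d((7, 20), (-29, -10)) = 46.8615
d((7, 20), (21, 6)) = 19.799
d((7, 20), (-5, 20)) = 12.0
d((-29, -10), (21, 6)) = 52.4976
d((-29, -10), (-5, 20)) = 38.4187
d((21, 6), (-5, 20)) = 29.5296

Closest pair: (-5, 19) and (-5, 20) with distance 1.0

The closest pair is (-5, 19) and (-5, 20) with Euclidean distance 1.0. For 9 points, brute-force pairwise comparison is shown above. For large n, the divide-and-conquer algorithm (sort by x, recurse on halves, check the dividing strip) achieves O(n log n).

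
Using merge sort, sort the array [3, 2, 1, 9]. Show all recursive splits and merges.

Merge sort trace:

Split: [3, 2, 1, 9] -> [3, 2] and [1, 9]
  Split: [3, 2] -> [3] and [2]
  Merge: [3] + [2] -> [2, 3]
  Split: [1, 9] -> [1] and [9]
  Merge: [1] + [9] -> [1, 9]
Merge: [2, 3] + [1, 9] -> [1, 2, 3, 9]

Final sorted array: [1, 2, 3, 9]

The merge sort proceeds by recursively splitting the array and merging sorted halves.
After all merges, the sorted array is [1, 2, 3, 9].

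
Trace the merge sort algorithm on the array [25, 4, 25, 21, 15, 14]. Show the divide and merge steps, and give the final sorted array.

Merge sort trace:

Split: [25, 4, 25, 21, 15, 14] -> [25, 4, 25] and [21, 15, 14]
  Split: [25, 4, 25] -> [25] and [4, 25]
    Split: [4, 25] -> [4] and [25]
    Merge: [4] + [25] -> [4, 25]
  Merge: [25] + [4, 25] -> [4, 25, 25]
  Split: [21, 15, 14] -> [21] and [15, 14]
    Split: [15, 14] -> [15] and [14]
    Merge: [15] + [14] -> [14, 15]
  Merge: [21] + [14, 15] -> [14, 15, 21]
Merge: [4, 25, 25] + [14, 15, 21] -> [4, 14, 15, 21, 25, 25]

Final sorted array: [4, 14, 15, 21, 25, 25]

The merge sort proceeds by recursively splitting the array and merging sorted halves.
After all merges, the sorted array is [4, 14, 15, 21, 25, 25].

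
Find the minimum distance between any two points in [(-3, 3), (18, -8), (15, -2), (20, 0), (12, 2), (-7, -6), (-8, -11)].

Computing all pairwise distances among 7 points:

d((-3, 3), (18, -8)) = 23.7065
d((-3, 3), (15, -2)) = 18.6815
d((-3, 3), (20, 0)) = 23.1948
d((-3, 3), (12, 2)) = 15.0333
d((-3, 3), (-7, -6)) = 9.8489
d((-3, 3), (-8, -11)) = 14.8661
d((18, -8), (15, -2)) = 6.7082
d((18, -8), (20, 0)) = 8.2462
d((18, -8), (12, 2)) = 11.6619
d((18, -8), (-7, -6)) = 25.0799
d((18, -8), (-8, -11)) = 26.1725
d((15, -2), (20, 0)) = 5.3852
d((15, -2), (12, 2)) = 5.0 <-- minimum
d((15, -2), (-7, -6)) = 22.3607
d((15, -2), (-8, -11)) = 24.6982
d((20, 0), (12, 2)) = 8.2462
d((20, 0), (-7, -6)) = 27.6586
d((20, 0), (-8, -11)) = 30.0832
d((12, 2), (-7, -6)) = 20.6155
d((12, 2), (-8, -11)) = 23.8537
d((-7, -6), (-8, -11)) = 5.099

Closest pair: (15, -2) and (12, 2) with distance 5.0

The closest pair is (15, -2) and (12, 2) with Euclidean distance 5.0. For 7 points, brute-force pairwise comparison is shown above. For large n, the divide-and-conquer algorithm (sort by x, recurse on halves, check the dividing strip) achieves O(n log n).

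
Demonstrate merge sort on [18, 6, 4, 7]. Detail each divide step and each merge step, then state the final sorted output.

Merge sort trace:

Split: [18, 6, 4, 7] -> [18, 6] and [4, 7]
  Split: [18, 6] -> [18] and [6]
  Merge: [18] + [6] -> [6, 18]
  Split: [4, 7] -> [4] and [7]
  Merge: [4] + [7] -> [4, 7]
Merge: [6, 18] + [4, 7] -> [4, 6, 7, 18]

Final sorted array: [4, 6, 7, 18]

The merge sort proceeds by recursively splitting the array and merging sorted halves.
After all merges, the sorted array is [4, 6, 7, 18].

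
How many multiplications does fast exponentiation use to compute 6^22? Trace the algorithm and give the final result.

Computing 6^22 by squaring (build up from 6^1; each line after the first costs one multiplication):

6^1 = 6
6^2 = (6^1)^2 = 6^2 = 36
6^4 = (6^2)^2 = 36^2 = 1296
6^5 = 6 * 6^4 = 6 * 1296 = 7776
6^10 = (6^5)^2 = 7776^2 = 60466176
6^11 = 6 * 6^10 = 6 * 60466176 = 362797056
6^22 = (6^11)^2 = 362797056^2 = 131621703842267136

Result: 131621703842267136
Multiplications needed: 6 (6 lines after 6^1)

6^22 = 131621703842267136. Using exponentiation by squaring, this requires 6 multiplications. The key idea: if the exponent is even, square the half-power; if odd, multiply by the base once.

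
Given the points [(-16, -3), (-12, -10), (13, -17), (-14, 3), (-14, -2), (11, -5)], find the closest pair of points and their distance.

Computing all pairwise distances among 6 points:

d((-16, -3), (-12, -10)) = 8.0623
d((-16, -3), (13, -17)) = 32.2025
d((-16, -3), (-14, 3)) = 6.3246
d((-16, -3), (-14, -2)) = 2.2361 <-- minimum
d((-16, -3), (11, -5)) = 27.074
d((-12, -10), (13, -17)) = 25.9615
d((-12, -10), (-14, 3)) = 13.1529
d((-12, -10), (-14, -2)) = 8.2462
d((-12, -10), (11, -5)) = 23.5372
d((13, -17), (-14, 3)) = 33.6006
d((13, -17), (-14, -2)) = 30.8869
d((13, -17), (11, -5)) = 12.1655
d((-14, 3), (-14, -2)) = 5.0
d((-14, 3), (11, -5)) = 26.2488
d((-14, -2), (11, -5)) = 25.1794

Closest pair: (-16, -3) and (-14, -2) with distance 2.2361

The closest pair is (-16, -3) and (-14, -2) with Euclidean distance 2.2361. For 6 points, brute-force pairwise comparison is shown above. For large n, the divide-and-conquer algorithm (sort by x, recurse on halves, check the dividing strip) achieves O(n log n).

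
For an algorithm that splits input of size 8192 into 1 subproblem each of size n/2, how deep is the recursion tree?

For divide and conquer with division factor 2:

Problem sizes at each level:
Level 0: 8192
Level 1: 4096
Level 2: 2048
Level 3: 1024
Level 4: 512
Level 5: 256
Level 6: 128
Level 7: 64
Level 8: 32
Level 9: 16
Level 10: 8
Level 11: 4
Level 12: 2
Level 13: 1

The root is level 0 and the size-1 base case is level 13 (the tree spans levels 0 through 13, i.e. 14 levels counting the root), so the depth is the number of divisions: log_2(8192) = 13

The recursion tree depth is log_2(8192) = 13. At each level, the problem size is divided by 2, so it takes 13 divisions to reduce to a base case of size 1. The algorithm makes 1 recursive call at each level.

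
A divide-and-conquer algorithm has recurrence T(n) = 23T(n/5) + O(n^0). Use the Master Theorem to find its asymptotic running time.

Master Theorem for T(n) = 23T(n/5) + O(n^0):

a = 23, b = 5, c = 0
log_b(a) = log_5(23) = 1.9482

Case 1: c = 0 < log_5(23) = 1.9482
T(n) = O(n^(log_5 23))

For T(n) = 23T(n/5) + O(n^0): log_5(23) = 1.9482. This is Case 1 of the Master Theorem (c < log_b(a), work dominated by leaves), giving O(n^(log_5 23)).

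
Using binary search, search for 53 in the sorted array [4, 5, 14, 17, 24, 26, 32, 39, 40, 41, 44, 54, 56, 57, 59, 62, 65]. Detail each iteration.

Binary search for 53 in [4, 5, 14, 17, 24, 26, 32, 39, 40, 41, 44, 54, 56, 57, 59, 62, 65]:

lo=0, hi=16, mid=8, arr[mid]=40 -> 40 < 53, search right half
lo=9, hi=16, mid=12, arr[mid]=56 -> 56 > 53, search left half
lo=9, hi=11, mid=10, arr[mid]=44 -> 44 < 53, search right half
lo=11, hi=11, mid=11, arr[mid]=54 -> 54 > 53, search left half
lo=11 > hi=10, target 53 not found

Binary search determines that 53 is not in the array after 4 comparisons. The search space was exhausted without finding the target.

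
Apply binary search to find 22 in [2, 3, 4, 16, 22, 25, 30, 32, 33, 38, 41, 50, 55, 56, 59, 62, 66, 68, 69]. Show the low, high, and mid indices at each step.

Binary search for 22 in [2, 3, 4, 16, 22, 25, 30, 32, 33, 38, 41, 50, 55, 56, 59, 62, 66, 68, 69]:

lo=0, hi=18, mid=9, arr[mid]=38 -> 38 > 22, search left half
lo=0, hi=8, mid=4, arr[mid]=22 -> Found target at index 4!

Binary search finds 22 at index 4 after 2 comparisons. The search repeatedly halves the search space by comparing with the middle element.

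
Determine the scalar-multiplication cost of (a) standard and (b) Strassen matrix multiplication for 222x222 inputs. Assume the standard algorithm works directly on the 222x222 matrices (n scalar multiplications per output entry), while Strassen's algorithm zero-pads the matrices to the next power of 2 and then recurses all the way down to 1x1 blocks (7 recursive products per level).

Matrix multiplication for 222x222 matrices:

Strassen's algorithm requires power-of-2 dimensions. Pad 222x222 to 256x256 (next power of 2).

Standard algorithm: 222^3 = 10941048 multiplications
Strassen's algorithm: 7^(log2(256)) = 7^8 = 5764801 multiplications
Savings: 10941048 - 5764801 = 5176247 multiplications

Standard: 10941048 multiplications (222^3). Strassen: 5764801 multiplications (7^8, after padding to 256x256). Strassen reduces 8 recursive multiplications to 7 at each level.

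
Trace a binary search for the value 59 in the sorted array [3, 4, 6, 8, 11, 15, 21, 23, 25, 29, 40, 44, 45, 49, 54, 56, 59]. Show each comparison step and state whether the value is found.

Binary search for 59 in [3, 4, 6, 8, 11, 15, 21, 23, 25, 29, 40, 44, 45, 49, 54, 56, 59]:

lo=0, hi=16, mid=8, arr[mid]=25 -> 25 < 59, search right half
lo=9, hi=16, mid=12, arr[mid]=45 -> 45 < 59, search right half
lo=13, hi=16, mid=14, arr[mid]=54 -> 54 < 59, search right half
lo=15, hi=16, mid=15, arr[mid]=56 -> 56 < 59, search right half
lo=16, hi=16, mid=16, arr[mid]=59 -> Found target at index 16!

Binary search finds 59 at index 16 after 5 comparisons. The search repeatedly halves the search space by comparing with the middle element.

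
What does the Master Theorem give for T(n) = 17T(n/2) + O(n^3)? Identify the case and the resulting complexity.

Master Theorem for T(n) = 17T(n/2) + O(n^3):

a = 17, b = 2, c = 3
log_b(a) = log_2(17) = 4.0875

Case 1: c = 3 < log_2(17) = 4.0875
T(n) = O(n^(log_2 17))

For T(n) = 17T(n/2) + O(n^3): log_2(17) = 4.0875. This is Case 1 of the Master Theorem (c < log_b(a), work dominated by leaves), giving O(n^(log_2 17)).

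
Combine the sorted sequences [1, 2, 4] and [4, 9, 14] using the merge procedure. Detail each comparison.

Merging process:

Compare 1 vs 4: take 1 from left. Merged: [1]
Compare 2 vs 4: take 2 from left. Merged: [1, 2]
Compare 4 vs 4: take 4 from left. Merged: [1, 2, 4]
Append remaining from right: [4, 9, 14]. Merged: [1, 2, 4, 4, 9, 14]

Final merged array: [1, 2, 4, 4, 9, 14]
Total comparisons: 3

The merged array is [1, 2, 4, 4, 9, 14], requiring 3 comparisons. The merge step runs in O(n) time where n is the total number of elements.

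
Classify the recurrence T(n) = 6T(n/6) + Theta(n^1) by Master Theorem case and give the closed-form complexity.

Master Theorem for T(n) = 6T(n/6) + O(n^1):

a = 6, b = 6, c = 1
log_b(a) = log_6(6) = 1.0000

Case 2: c = 1 = log_6(6) = 1.0000
T(n) = O(n^1 log n) = O(n log n)

For T(n) = 6T(n/6) + O(n^1): log_6(6) = 1.0000. This is Case 2 of the Master Theorem (c = log_b(a), equal work at all levels), giving O(n log n).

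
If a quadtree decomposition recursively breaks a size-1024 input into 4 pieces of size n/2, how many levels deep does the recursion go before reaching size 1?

For divide and conquer with division factor 2:

Problem sizes at each level:
Level 0: 1024
Level 1: 512
Level 2: 256
Level 3: 128
Level 4: 64
Level 5: 32
Level 6: 16
Level 7: 8
Level 8: 4
Level 9: 2
Level 10: 1

The root is level 0 and the size-1 base case is level 10 (the tree spans levels 0 through 10, i.e. 11 levels counting the root), so the depth is the number of divisions: log_2(1024) = 10

The recursion tree depth is log_2(1024) = 10. At each level, the problem size is divided by 2, so it takes 10 divisions to reduce to a base case of size 1. The algorithm makes 4 recursive calls at each level.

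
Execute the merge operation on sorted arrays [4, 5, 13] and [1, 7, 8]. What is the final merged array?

Merging process:

Compare 4 vs 1: take 1 from right. Merged: [1]
Compare 4 vs 7: take 4 from left. Merged: [1, 4]
Compare 5 vs 7: take 5 from left. Merged: [1, 4, 5]
Compare 13 vs 7: take 7 from right. Merged: [1, 4, 5, 7]
Compare 13 vs 8: take 8 from right. Merged: [1, 4, 5, 7, 8]
Append remaining from left: [13]. Merged: [1, 4, 5, 7, 8, 13]

Final merged array: [1, 4, 5, 7, 8, 13]
Total comparisons: 5

The merged array is [1, 4, 5, 7, 8, 13], requiring 5 comparisons. The merge step runs in O(n) time where n is the total number of elements.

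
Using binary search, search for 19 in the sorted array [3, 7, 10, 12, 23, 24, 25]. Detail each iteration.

Binary search for 19 in [3, 7, 10, 12, 23, 24, 25]:

lo=0, hi=6, mid=3, arr[mid]=12 -> 12 < 19, search right half
lo=4, hi=6, mid=5, arr[mid]=24 -> 24 > 19, search left half
lo=4, hi=4, mid=4, arr[mid]=23 -> 23 > 19, search left half
lo=4 > hi=3, target 19 not found

Binary search determines that 19 is not in the array after 3 comparisons. The search space was exhausted without finding the target.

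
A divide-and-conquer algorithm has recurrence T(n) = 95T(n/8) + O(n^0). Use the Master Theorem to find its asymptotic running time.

Master Theorem for T(n) = 95T(n/8) + O(n^0):

a = 95, b = 8, c = 0
log_b(a) = log_8(95) = 2.1900

Case 1: c = 0 < log_8(95) = 2.1900
T(n) = O(n^(log_8 95))

For T(n) = 95T(n/8) + O(n^0): log_8(95) = 2.1900. This is Case 1 of the Master Theorem (c < log_b(a), work dominated by leaves), giving O(n^(log_8 95)).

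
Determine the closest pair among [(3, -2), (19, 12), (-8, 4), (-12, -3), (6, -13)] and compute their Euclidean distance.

Computing all pairwise distances among 5 points:

d((3, -2), (19, 12)) = 21.2603
d((3, -2), (-8, 4)) = 12.53
d((3, -2), (-12, -3)) = 15.0333
d((3, -2), (6, -13)) = 11.4018
d((19, 12), (-8, 4)) = 28.1603
d((19, 12), (-12, -3)) = 34.4384
d((19, 12), (6, -13)) = 28.178
d((-8, 4), (-12, -3)) = 8.0623 <-- minimum
d((-8, 4), (6, -13)) = 22.0227
d((-12, -3), (6, -13)) = 20.5913

Closest pair: (-8, 4) and (-12, -3) with distance 8.0623

The closest pair is (-8, 4) and (-12, -3) with Euclidean distance 8.0623. For 5 points, brute-force pairwise comparison is shown above. For large n, the divide-and-conquer algorithm (sort by x, recurse on halves, check the dividing strip) achieves O(n log n).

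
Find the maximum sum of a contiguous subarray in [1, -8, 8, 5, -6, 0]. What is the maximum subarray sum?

Using Kadane's algorithm on [1, -8, 8, 5, -6, 0]:

Scanning through the array:
Position 1 (value -8): max_ending_here = -7, max_so_far = 1
Position 2 (value 8): max_ending_here = 8, max_so_far = 8
Position 3 (value 5): max_ending_here = 13, max_so_far = 13
Position 4 (value -6): max_ending_here = 7, max_so_far = 13
Position 5 (value 0): max_ending_here = 7, max_so_far = 13

Maximum subarray: [8, 5]
Maximum sum: 13

The maximum subarray is [8, 5] with sum 13. This subarray runs from index 2 to index 3.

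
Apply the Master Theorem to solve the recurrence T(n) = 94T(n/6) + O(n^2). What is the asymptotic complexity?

Master Theorem for T(n) = 94T(n/6) + O(n^2):

a = 94, b = 6, c = 2
log_b(a) = log_6(94) = 2.5357

Case 1: c = 2 < log_6(94) = 2.5357
T(n) = O(n^(log_6 94))

For T(n) = 94T(n/6) + O(n^2): log_6(94) = 2.5357. This is Case 1 of the Master Theorem (c < log_b(a), work dominated by leaves), giving O(n^(log_6 94)).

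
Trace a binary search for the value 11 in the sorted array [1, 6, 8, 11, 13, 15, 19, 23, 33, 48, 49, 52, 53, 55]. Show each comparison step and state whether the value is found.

Binary search for 11 in [1, 6, 8, 11, 13, 15, 19, 23, 33, 48, 49, 52, 53, 55]:

lo=0, hi=13, mid=6, arr[mid]=19 -> 19 > 11, search left half
lo=0, hi=5, mid=2, arr[mid]=8 -> 8 < 11, search right half
lo=3, hi=5, mid=4, arr[mid]=13 -> 13 > 11, search left half
lo=3, hi=3, mid=3, arr[mid]=11 -> Found target at index 3!

Binary search finds 11 at index 3 after 4 comparisons. The search repeatedly halves the search space by comparing with the middle element.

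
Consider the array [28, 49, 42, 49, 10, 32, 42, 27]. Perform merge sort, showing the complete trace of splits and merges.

Merge sort trace:

Split: [28, 49, 42, 49, 10, 32, 42, 27] -> [28, 49, 42, 49] and [10, 32, 42, 27]
  Split: [28, 49, 42, 49] -> [28, 49] and [42, 49]
    Split: [28, 49] -> [28] and [49]
    Merge: [28] + [49] -> [28, 49]
    Split: [42, 49] -> [42] and [49]
    Merge: [42] + [49] -> [42, 49]
  Merge: [28, 49] + [42, 49] -> [28, 42, 49, 49]
  Split: [10, 32, 42, 27] -> [10, 32] and [42, 27]
    Split: [10, 32] -> [10] and [32]
    Merge: [10] + [32] -> [10, 32]
    Split: [42, 27] -> [42] and [27]
    Merge: [42] + [27] -> [27, 42]
  Merge: [10, 32] + [27, 42] -> [10, 27, 32, 42]
Merge: [28, 42, 49, 49] + [10, 27, 32, 42] -> [10, 27, 28, 32, 42, 42, 49, 49]

Final sorted array: [10, 27, 28, 32, 42, 42, 49, 49]

The merge sort proceeds by recursively splitting the array and merging sorted halves.
After all merges, the sorted array is [10, 27, 28, 32, 42, 42, 49, 49].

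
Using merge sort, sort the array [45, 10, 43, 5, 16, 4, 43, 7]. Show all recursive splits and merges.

Merge sort trace:

Split: [45, 10, 43, 5, 16, 4, 43, 7] -> [45, 10, 43, 5] and [16, 4, 43, 7]
  Split: [45, 10, 43, 5] -> [45, 10] and [43, 5]
    Split: [45, 10] -> [45] and [10]
    Merge: [45] + [10] -> [10, 45]
    Split: [43, 5] -> [43] and [5]
    Merge: [43] + [5] -> [5, 43]
  Merge: [10, 45] + [5, 43] -> [5, 10, 43, 45]
  Split: [16, 4, 43, 7] -> [16, 4] and [43, 7]
    Split: [16, 4] -> [16] and [4]
    Merge: [16] + [4] -> [4, 16]
    Split: [43, 7] -> [43] and [7]
    Merge: [43] + [7] -> [7, 43]
  Merge: [4, 16] + [7, 43] -> [4, 7, 16, 43]
Merge: [5, 10, 43, 45] + [4, 7, 16, 43] -> [4, 5, 7, 10, 16, 43, 43, 45]

Final sorted array: [4, 5, 7, 10, 16, 43, 43, 45]

The merge sort proceeds by recursively splitting the array and merging sorted halves.
After all merges, the sorted array is [4, 5, 7, 10, 16, 43, 43, 45].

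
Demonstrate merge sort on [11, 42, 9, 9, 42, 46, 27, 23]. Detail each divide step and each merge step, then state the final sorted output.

Merge sort trace:

Split: [11, 42, 9, 9, 42, 46, 27, 23] -> [11, 42, 9, 9] and [42, 46, 27, 23]
  Split: [11, 42, 9, 9] -> [11, 42] and [9, 9]
    Split: [11, 42] -> [11] and [42]
    Merge: [11] + [42] -> [11, 42]
    Split: [9, 9] -> [9] and [9]
    Merge: [9] + [9] -> [9, 9]
  Merge: [11, 42] + [9, 9] -> [9, 9, 11, 42]
  Split: [42, 46, 27, 23] -> [42, 46] and [27, 23]
    Split: [42, 46] -> [42] and [46]
    Merge: [42] + [46] -> [42, 46]
    Split: [27, 23] -> [27] and [23]
    Merge: [27] + [23] -> [23, 27]
  Merge: [42, 46] + [23, 27] -> [23, 27, 42, 46]
Merge: [9, 9, 11, 42] + [23, 27, 42, 46] -> [9, 9, 11, 23, 27, 42, 42, 46]

Final sorted array: [9, 9, 11, 23, 27, 42, 42, 46]

The merge sort proceeds by recursively splitting the array and merging sorted halves.
After all merges, the sorted array is [9, 9, 11, 23, 27, 42, 42, 46].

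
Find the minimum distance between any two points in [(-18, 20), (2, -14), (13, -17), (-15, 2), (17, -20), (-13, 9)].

Computing all pairwise distances among 6 points:

d((-18, 20), (2, -14)) = 39.4462
d((-18, 20), (13, -17)) = 48.2701
d((-18, 20), (-15, 2)) = 18.2483
d((-18, 20), (17, -20)) = 53.1507
d((-18, 20), (-13, 9)) = 12.083
d((2, -14), (13, -17)) = 11.4018
d((2, -14), (-15, 2)) = 23.3452
d((2, -14), (17, -20)) = 16.1555
d((2, -14), (-13, 9)) = 27.4591
d((13, -17), (-15, 2)) = 33.8378
d((13, -17), (17, -20)) = 5.0 <-- minimum
d((13, -17), (-13, 9)) = 36.7696
d((-15, 2), (17, -20)) = 38.833
d((-15, 2), (-13, 9)) = 7.2801
d((17, -20), (-13, 9)) = 41.7253

Closest pair: (13, -17) and (17, -20) with distance 5.0

The closest pair is (13, -17) and (17, -20) with Euclidean distance 5.0. For 6 points, brute-force pairwise comparison is shown above. For large n, the divide-and-conquer algorithm (sort by x, recurse on halves, check the dividing strip) achieves O(n log n).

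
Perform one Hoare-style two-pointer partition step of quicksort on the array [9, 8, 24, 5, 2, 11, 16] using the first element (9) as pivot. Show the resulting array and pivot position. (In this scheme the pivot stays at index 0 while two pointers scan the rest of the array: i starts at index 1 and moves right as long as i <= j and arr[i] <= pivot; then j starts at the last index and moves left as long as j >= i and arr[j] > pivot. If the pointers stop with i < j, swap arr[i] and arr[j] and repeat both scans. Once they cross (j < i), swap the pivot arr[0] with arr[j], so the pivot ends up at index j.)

Hoare-style two-pointer partition with pivot = 9:

Initial array: [9, 8, 24, 5, 2, 11, 16]

Pointers start at i = 1, j = 6.
i stops at index 2 (arr[2]=24 > 9), j stops at index 4 (arr[4]=2 <= 9): swap arr[2] and arr[4], array becomes [9, 8, 2, 5, 24, 11, 16]
i ends at 4, j ends at 3: the pointers have crossed (j < i), so scanning stops.

Swap pivot arr[0] with arr[3] to place pivot at position 3: [5, 8, 2, 9, 24, 11, 16]
Pivot position: 3

After partitioning with pivot 9, the array becomes [5, 8, 2, 9, 24, 11, 16]. The pivot is placed at index 3. All elements to the left of the pivot are <= 9, and all elements to the right are > 9.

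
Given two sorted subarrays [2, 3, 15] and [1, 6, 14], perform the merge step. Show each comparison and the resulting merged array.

Merging process:

Compare 2 vs 1: take 1 from right. Merged: [1]
Compare 2 vs 6: take 2 from left. Merged: [1, 2]
Compare 3 vs 6: take 3 from left. Merged: [1, 2, 3]
Compare 15 vs 6: take 6 from right. Merged: [1, 2, 3, 6]
Compare 15 vs 14: take 14 from right. Merged: [1, 2, 3, 6, 14]
Append remaining from left: [15]. Merged: [1, 2, 3, 6, 14, 15]

Final merged array: [1, 2, 3, 6, 14, 15]
Total comparisons: 5

The merged array is [1, 2, 3, 6, 14, 15], requiring 5 comparisons. The merge step runs in O(n) time where n is the total number of elements.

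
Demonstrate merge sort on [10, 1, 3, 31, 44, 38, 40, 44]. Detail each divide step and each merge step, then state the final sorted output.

Merge sort trace:

Split: [10, 1, 3, 31, 44, 38, 40, 44] -> [10, 1, 3, 31] and [44, 38, 40, 44]
  Split: [10, 1, 3, 31] -> [10, 1] and [3, 31]
    Split: [10, 1] -> [10] and [1]
    Merge: [10] + [1] -> [1, 10]
    Split: [3, 31] -> [3] and [31]
    Merge: [3] + [31] -> [3, 31]
  Merge: [1, 10] + [3, 31] -> [1, 3, 10, 31]
  Split: [44, 38, 40, 44] -> [44, 38] and [40, 44]
    Split: [44, 38] -> [44] and [38]
    Merge: [44] + [38] -> [38, 44]
    Split: [40, 44] -> [40] and [44]
    Merge: [40] + [44] -> [40, 44]
  Merge: [38, 44] + [40, 44] -> [38, 40, 44, 44]
Merge: [1, 3, 10, 31] + [38, 40, 44, 44] -> [1, 3, 10, 31, 38, 40, 44, 44]

Final sorted array: [1, 3, 10, 31, 38, 40, 44, 44]

The merge sort proceeds by recursively splitting the array and merging sorted halves.
After all merges, the sorted array is [1, 3, 10, 31, 38, 40, 44, 44].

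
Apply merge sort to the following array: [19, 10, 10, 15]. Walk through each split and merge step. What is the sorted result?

Merge sort trace:

Split: [19, 10, 10, 15] -> [19, 10] and [10, 15]
  Split: [19, 10] -> [19] and [10]
  Merge: [19] + [10] -> [10, 19]
  Split: [10, 15] -> [10] and [15]
  Merge: [10] + [15] -> [10, 15]
Merge: [10, 19] + [10, 15] -> [10, 10, 15, 19]

Final sorted array: [10, 10, 15, 19]

The merge sort proceeds by recursively splitting the array and merging sorted halves.
After all merges, the sorted array is [10, 10, 15, 19].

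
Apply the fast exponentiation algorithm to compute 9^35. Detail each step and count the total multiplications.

Computing 9^35 by squaring (build up from 9^1; each line after the first costs one multiplication):

9^1 = 9
9^2 = (9^1)^2 = 9^2 = 81
9^4 = (9^2)^2 = 81^2 = 6561
9^8 = (9^4)^2 = 6561^2 = 43046721
9^16 = (9^8)^2 = 43046721^2 = 1853020188851841
9^17 = 9 * 9^16 = 9 * 1853020188851841 = 16677181699666569
9^34 = (9^17)^2 = 16677181699666569^2 = 278128389443693511257285776231761
9^35 = 9 * 9^34 = 9 * 278128389443693511257285776231761 = 2503155504993241601315571986085849

Result: 2503155504993241601315571986085849
Multiplications needed: 7 (7 lines after 9^1)

9^35 = 2503155504993241601315571986085849. Using exponentiation by squaring, this requires 7 multiplications. The key idea: if the exponent is even, square the half-power; if odd, multiply by the base once.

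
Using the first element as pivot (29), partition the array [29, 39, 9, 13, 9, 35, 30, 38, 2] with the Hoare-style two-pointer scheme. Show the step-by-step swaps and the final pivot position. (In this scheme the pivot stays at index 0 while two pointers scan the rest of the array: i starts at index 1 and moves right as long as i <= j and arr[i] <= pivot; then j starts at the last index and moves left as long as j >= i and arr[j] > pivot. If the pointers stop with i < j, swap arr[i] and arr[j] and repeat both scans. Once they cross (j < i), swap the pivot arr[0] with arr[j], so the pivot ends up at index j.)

Hoare-style two-pointer partition with pivot = 29:

Initial array: [29, 39, 9, 13, 9, 35, 30, 38, 2]

Pointers start at i = 1, j = 8.
i stops at index 1 (arr[1]=39 > 29), j stops at index 8 (arr[8]=2 <= 29): swap arr[1] and arr[8], array becomes [29, 2, 9, 13, 9, 35, 30, 38, 39]
i ends at 5, j ends at 4: the pointers have crossed (j < i), so scanning stops.

Swap pivot arr[0] with arr[4] to place pivot at position 4: [9, 2, 9, 13, 29, 35, 30, 38, 39]
Pivot position: 4

After partitioning with pivot 29, the array becomes [9, 2, 9, 13, 29, 35, 30, 38, 39]. The pivot is placed at index 4. All elements to the left of the pivot are <= 29, and all elements to the right are > 29.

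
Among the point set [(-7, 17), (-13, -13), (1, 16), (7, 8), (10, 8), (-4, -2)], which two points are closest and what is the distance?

Computing all pairwise distances among 6 points:

d((-7, 17), (-13, -13)) = 30.5941
d((-7, 17), (1, 16)) = 8.0623
d((-7, 17), (7, 8)) = 16.6433
d((-7, 17), (10, 8)) = 19.2354
d((-7, 17), (-4, -2)) = 19.2354
d((-13, -13), (1, 16)) = 32.2025
d((-13, -13), (7, 8)) = 29.0
d((-13, -13), (10, 8)) = 31.1448
d((-13, -13), (-4, -2)) = 14.2127
d((1, 16), (7, 8)) = 10.0
d((1, 16), (10, 8)) = 12.0416
d((1, 16), (-4, -2)) = 18.6815
d((7, 8), (10, 8)) = 3.0 <-- minimum
d((7, 8), (-4, -2)) = 14.8661
d((10, 8), (-4, -2)) = 17.2047

Closest pair: (7, 8) and (10, 8) with distance 3.0

The closest pair is (7, 8) and (10, 8) with Euclidean distance 3.0. For 6 points, brute-force pairwise comparison is shown above. For large n, the divide-and-conquer algorithm (sort by x, recurse on halves, check the dividing strip) achieves O(n log n).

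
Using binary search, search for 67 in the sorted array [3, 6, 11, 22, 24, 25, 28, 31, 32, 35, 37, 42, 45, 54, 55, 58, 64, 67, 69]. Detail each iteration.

Binary search for 67 in [3, 6, 11, 22, 24, 25, 28, 31, 32, 35, 37, 42, 45, 54, 55, 58, 64, 67, 69]:

lo=0, hi=18, mid=9, arr[mid]=35 -> 35 < 67, search right half
lo=10, hi=18, mid=14, arr[mid]=55 -> 55 < 67, search right half
lo=15, hi=18, mid=16, arr[mid]=64 -> 64 < 67, search right half
lo=17, hi=18, mid=17, arr[mid]=67 -> Found target at index 17!

Binary search finds 67 at index 17 after 4 comparisons. The search repeatedly halves the search space by comparing with the middle element.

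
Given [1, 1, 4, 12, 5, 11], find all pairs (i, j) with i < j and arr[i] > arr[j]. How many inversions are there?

Finding inversions in [1, 1, 4, 12, 5, 11]:

(3, 4): arr[3]=12 > arr[4]=5
(3, 5): arr[3]=12 > arr[5]=11

Total inversions: 2

The array has 2 inversion(s): (3,4), (3,5). Each pair (i,j) satisfies i < j and arr[i] > arr[j].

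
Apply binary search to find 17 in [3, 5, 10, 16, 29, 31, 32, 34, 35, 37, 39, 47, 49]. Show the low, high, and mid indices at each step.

Binary search for 17 in [3, 5, 10, 16, 29, 31, 32, 34, 35, 37, 39, 47, 49]:

lo=0, hi=12, mid=6, arr[mid]=32 -> 32 > 17, search left half
lo=0, hi=5, mid=2, arr[mid]=10 -> 10 < 17, search right half
lo=3, hi=5, mid=4, arr[mid]=29 -> 29 > 17, search left half
lo=3, hi=3, mid=3, arr[mid]=16 -> 16 < 17, search right half
lo=4 > hi=3, target 17 not found

Binary search determines that 17 is not in the array after 4 comparisons. The search space was exhausted without finding the target.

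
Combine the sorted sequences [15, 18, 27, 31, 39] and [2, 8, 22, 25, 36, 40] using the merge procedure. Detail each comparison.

Merging process:

Compare 15 vs 2: take 2 from right. Merged: [2]
Compare 15 vs 8: take 8 from right. Merged: [2, 8]
Compare 15 vs 22: take 15 from left. Merged: [2, 8, 15]
Compare 18 vs 22: take 18 from left. Merged: [2, 8, 15, 18]
Compare 27 vs 22: take 22 from right. Merged: [2, 8, 15, 18, 22]
Compare 27 vs 25: take 25 from right. Merged: [2, 8, 15, 18, 22, 25]
Compare 27 vs 36: take 27 from left. Merged: [2, 8, 15, 18, 22, 25, 27]
Compare 31 vs 36: take 31 from left. Merged: [2, 8, 15, 18, 22, 25, 27, 31]
Compare 39 vs 36: take 36 from right. Merged: [2, 8, 15, 18, 22, 25, 27, 31, 36]
Compare 39 vs 40: take 39 from left. Merged: [2, 8, 15, 18, 22, 25, 27, 31, 36, 39]
Append remaining from right: [40]. Merged: [2, 8, 15, 18, 22, 25, 27, 31, 36, 39, 40]

Final merged array: [2, 8, 15, 18, 22, 25, 27, 31, 36, 39, 40]
Total comparisons: 10

The merged array is [2, 8, 15, 18, 22, 25, 27, 31, 36, 39, 40], requiring 10 comparisons. The merge step runs in O(n) time where n is the total number of elements.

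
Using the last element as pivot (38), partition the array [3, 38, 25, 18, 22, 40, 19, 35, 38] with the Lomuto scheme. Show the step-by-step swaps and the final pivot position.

Lomuto partition with pivot = 38:

Initial array: [3, 38, 25, 18, 22, 40, 19, 35, 38]

arr[0]=3 <= 38: swap with position 0, array becomes [3, 38, 25, 18, 22, 40, 19, 35, 38]
arr[1]=38 <= 38: swap with position 1, array becomes [3, 38, 25, 18, 22, 40, 19, 35, 38]
arr[2]=25 <= 38: swap with position 2, array becomes [3, 38, 25, 18, 22, 40, 19, 35, 38]
arr[3]=18 <= 38: swap with position 3, array becomes [3, 38, 25, 18, 22, 40, 19, 35, 38]
arr[4]=22 <= 38: swap with position 4, array becomes [3, 38, 25, 18, 22, 40, 19, 35, 38]
arr[5]=40 > 38: no swap
arr[6]=19 <= 38: swap with position 5, array becomes [3, 38, 25, 18, 22, 19, 40, 35, 38]
arr[7]=35 <= 38: swap with position 6, array becomes [3, 38, 25, 18, 22, 19, 35, 40, 38]

Place pivot at position 7: [3, 38, 25, 18, 22, 19, 35, 38, 40]
Pivot position: 7

After partitioning with pivot 38, the array becomes [3, 38, 25, 18, 22, 19, 35, 38, 40]. The pivot is placed at index 7. All elements to the left of the pivot are <= 38, and all elements to the right are > 38.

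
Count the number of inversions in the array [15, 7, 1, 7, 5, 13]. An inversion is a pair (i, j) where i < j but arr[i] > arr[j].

Finding inversions in [15, 7, 1, 7, 5, 13]:

(0, 1): arr[0]=15 > arr[1]=7
(0, 2): arr[0]=15 > arr[2]=1
(0, 3): arr[0]=15 > arr[3]=7
(0, 4): arr[0]=15 > arr[4]=5
(0, 5): arr[0]=15 > arr[5]=13
(1, 2): arr[1]=7 > arr[2]=1
(1, 4): arr[1]=7 > arr[4]=5
(3, 4): arr[3]=7 > arr[4]=5

Total inversions: 8

The array has 8 inversion(s): (0,1), (0,2), (0,3), (0,4), (0,5), (1,2), (1,4), (3,4). Each pair (i,j) satisfies i < j and arr[i] > arr[j].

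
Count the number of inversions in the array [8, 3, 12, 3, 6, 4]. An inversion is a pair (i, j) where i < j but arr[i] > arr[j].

Finding inversions in [8, 3, 12, 3, 6, 4]:

(0, 1): arr[0]=8 > arr[1]=3
(0, 3): arr[0]=8 > arr[3]=3
(0, 4): arr[0]=8 > arr[4]=6
(0, 5): arr[0]=8 > arr[5]=4
(2, 3): arr[2]=12 > arr[3]=3
(2, 4): arr[2]=12 > arr[4]=6
(2, 5): arr[2]=12 > arr[5]=4
(4, 5): arr[4]=6 > arr[5]=4

Total inversions: 8

The array has 8 inversion(s): (0,1), (0,3), (0,4), (0,5), (2,3), (2,4), (2,5), (4,5). Each pair (i,j) satisfies i < j and arr[i] > arr[j].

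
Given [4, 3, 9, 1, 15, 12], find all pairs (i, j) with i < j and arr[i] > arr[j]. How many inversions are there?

Finding inversions in [4, 3, 9, 1, 15, 12]:

(0, 1): arr[0]=4 > arr[1]=3
(0, 3): arr[0]=4 > arr[3]=1
(1, 3): arr[1]=3 > arr[3]=1
(2, 3): arr[2]=9 > arr[3]=1
(4, 5): arr[4]=15 > arr[5]=12

Total inversions: 5

The array has 5 inversion(s): (0,1), (0,3), (1,3), (2,3), (4,5). Each pair (i,j) satisfies i < j and arr[i] > arr[j].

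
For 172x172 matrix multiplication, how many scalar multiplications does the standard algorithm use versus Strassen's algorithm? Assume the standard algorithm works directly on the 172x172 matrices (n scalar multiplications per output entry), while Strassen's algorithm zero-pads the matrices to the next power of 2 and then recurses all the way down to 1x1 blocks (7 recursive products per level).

Matrix multiplication for 172x172 matrices:

Strassen's algorithm requires power-of-2 dimensions. Pad 172x172 to 256x256 (next power of 2).

Standard algorithm: 172^3 = 5088448 multiplications
Strassen's algorithm: 7^(log2(256)) = 7^8 = 5764801 multiplications
Difference: 5088448 - 5764801 = -676353 (Strassen uses MORE here due to padding overhead — for small or just-over-power-of-2 n, padding can outweigh the per-level savings)

Standard: 5088448 multiplications (172^3). Strassen: 5764801 multiplications (7^8, after padding to 256x256). Strassen reduces 8 recursive multiplications to 7 at each level.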